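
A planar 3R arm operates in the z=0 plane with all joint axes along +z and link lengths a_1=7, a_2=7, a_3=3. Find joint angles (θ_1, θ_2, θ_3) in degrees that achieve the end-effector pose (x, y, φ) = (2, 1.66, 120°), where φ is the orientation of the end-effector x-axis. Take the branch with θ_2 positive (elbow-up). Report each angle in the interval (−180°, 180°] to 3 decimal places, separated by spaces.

-90.004 149.999 60.004

wrist centre = target − a_3·(cos φ, sin φ) = (3.5000, -0.9381)
cos θ_2 = (13.1300−7²−7²)/(2·7·7) = -0.8660; θ_2 = 149.9994° (elbow-up)
β = atan2(-0.9381,3.5000) = -15.0039°; ψ = atan2(3.5001,0.9379) = 74.9997°
θ_1 = β − ψ = -90.0036°
θ_3 = φ − θ_1 − θ_2 = 60.0042° (wrapped to (-180°,180°])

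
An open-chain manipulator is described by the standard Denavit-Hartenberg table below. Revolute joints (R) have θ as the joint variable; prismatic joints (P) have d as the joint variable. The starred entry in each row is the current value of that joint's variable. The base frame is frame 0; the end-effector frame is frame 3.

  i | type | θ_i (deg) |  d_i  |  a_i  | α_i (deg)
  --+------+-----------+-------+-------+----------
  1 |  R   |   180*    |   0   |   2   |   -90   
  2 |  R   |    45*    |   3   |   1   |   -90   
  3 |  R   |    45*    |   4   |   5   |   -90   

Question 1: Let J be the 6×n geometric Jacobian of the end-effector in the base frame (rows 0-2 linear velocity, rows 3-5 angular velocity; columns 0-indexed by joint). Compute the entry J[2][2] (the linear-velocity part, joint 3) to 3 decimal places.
2.500

axis z_2 = (0.7071,-0.0000,-0.7071); lever o_n−o_2 = (0.3284,3.5355,-5.3284)
cross product → J_v[:, 2] = (2.5000,3.5355,2.5000)
J_ω[:, 2] = z_2
entry J[2][2] = 2.5000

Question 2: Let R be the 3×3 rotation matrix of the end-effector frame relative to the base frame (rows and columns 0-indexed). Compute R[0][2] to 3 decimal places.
End-effector z-axis (col 2 of R) = (0.5000,0.7071,0.5000)
R[0][2] = 0.5000

0.500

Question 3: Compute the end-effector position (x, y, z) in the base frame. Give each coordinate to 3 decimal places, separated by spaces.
-2.379 0.536 -6.036

after link 1: o_1 = (-2.0000, 0.0000, 0.0000)
after link 2: o_2 = (-2.7071, -3.0000, -0.7071)
after link 3: o_3 = (-2.3787, 0.5355, -6.0355)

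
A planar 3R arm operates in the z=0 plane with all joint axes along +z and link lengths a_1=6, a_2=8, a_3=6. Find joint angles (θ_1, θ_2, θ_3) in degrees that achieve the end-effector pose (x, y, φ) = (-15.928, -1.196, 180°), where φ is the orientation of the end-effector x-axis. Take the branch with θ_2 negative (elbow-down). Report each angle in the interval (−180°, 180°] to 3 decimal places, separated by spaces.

-119.999 -90.003 30.002

wrist centre = target − a_3·(cos φ, sin φ) = (-9.9280, -1.1960)
cos θ_2 = (99.9956−6²−8²)/(2·6·8) = -0.0000; θ_2 = -90.0026° (elbow-down)
β = atan2(-1.1960,-9.9280) = -173.1308°; ψ = atan2(-8.0000,5.9996) = -53.1318°
θ_1 = β − ψ = -119.9990°
θ_3 = φ − θ_1 − θ_2 = 30.0017° (wrapped to (-180°,180°])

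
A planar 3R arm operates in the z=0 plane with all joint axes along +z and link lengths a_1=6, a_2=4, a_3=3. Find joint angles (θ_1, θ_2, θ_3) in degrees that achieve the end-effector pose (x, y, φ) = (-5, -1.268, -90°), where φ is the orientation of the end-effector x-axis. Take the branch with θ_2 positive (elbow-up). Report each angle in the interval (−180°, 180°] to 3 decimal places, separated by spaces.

wrist centre = target − a_3·(cos φ, sin φ) = (-5.0000, 1.7320)
cos θ_2 = (27.9998−6²−4²)/(2·6·4) = -0.5000; θ_2 = 120.0002° (elbow-up)
β = atan2(1.7320,-5.0000) = 160.8939°; ψ = atan2(3.4641,4.0000) = 40.8934°
θ_1 = β − ψ = 120.0005°
θ_3 = φ − θ_1 − θ_2 = 29.9993° (wrapped to (-180°,180°])

120.000 120.000 29.999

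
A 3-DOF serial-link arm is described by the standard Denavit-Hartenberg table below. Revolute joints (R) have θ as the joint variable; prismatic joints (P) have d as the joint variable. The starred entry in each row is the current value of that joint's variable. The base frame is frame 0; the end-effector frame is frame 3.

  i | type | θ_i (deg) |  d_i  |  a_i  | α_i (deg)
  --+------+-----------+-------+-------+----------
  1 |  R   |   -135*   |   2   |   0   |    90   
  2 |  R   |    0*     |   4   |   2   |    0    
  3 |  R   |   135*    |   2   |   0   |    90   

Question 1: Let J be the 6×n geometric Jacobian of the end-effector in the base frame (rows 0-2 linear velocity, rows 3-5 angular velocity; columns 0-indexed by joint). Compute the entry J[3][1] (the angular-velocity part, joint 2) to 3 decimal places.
axis z_1 = (-0.7071,0.7071,0.0000); lever o_n−o_1 = (-5.6569,2.8284,0.0000)
cross product → J_v[:, 1] = (0.0000,-0.0000,2.0000)
J_ω[:, 1] = z_1
entry J[3][1] = -0.7071

-0.707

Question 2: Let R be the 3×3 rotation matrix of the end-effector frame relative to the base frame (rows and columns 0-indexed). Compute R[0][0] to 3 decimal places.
End-effector x-axis (col 0 of R) = (0.5000,0.5000,0.7071)
R[0][0] = 0.5000

0.500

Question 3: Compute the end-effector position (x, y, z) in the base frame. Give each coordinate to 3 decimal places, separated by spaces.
-5.657 2.828 2.000

after link 1: o_1 = (0.0000, 0.0000, 2.0000)
after link 2: o_2 = (-4.2426, 1.4142, 2.0000)
after link 3: o_3 = (-5.6569, 2.8284, 2.0000)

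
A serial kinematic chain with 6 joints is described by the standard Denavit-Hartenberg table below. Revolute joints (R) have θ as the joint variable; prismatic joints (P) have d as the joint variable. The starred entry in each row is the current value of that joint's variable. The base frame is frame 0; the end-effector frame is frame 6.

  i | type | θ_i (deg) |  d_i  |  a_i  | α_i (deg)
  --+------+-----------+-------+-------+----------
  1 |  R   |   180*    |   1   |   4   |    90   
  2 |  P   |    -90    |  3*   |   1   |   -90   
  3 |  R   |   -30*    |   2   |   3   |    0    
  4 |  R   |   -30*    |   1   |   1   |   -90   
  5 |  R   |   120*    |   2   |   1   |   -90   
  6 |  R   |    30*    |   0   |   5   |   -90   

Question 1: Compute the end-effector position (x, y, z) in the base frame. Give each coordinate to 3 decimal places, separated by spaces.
after link 1: o_1 = (-4.0000, 0.0000, 1.0000)
after link 2: o_2 = (-4.0000, 3.0000, 0.0000)
after link 3: o_3 = (-6.0000, 4.5000, -2.5981)
after link 4: o_4 = (-7.0000, 5.3660, -3.0981)
after link 5: o_5 = (-6.1340, 3.9330, -4.5801)
after link 6: o_6 = (-2.3840, 3.3080, -1.3325)

-2.384 3.308 -1.333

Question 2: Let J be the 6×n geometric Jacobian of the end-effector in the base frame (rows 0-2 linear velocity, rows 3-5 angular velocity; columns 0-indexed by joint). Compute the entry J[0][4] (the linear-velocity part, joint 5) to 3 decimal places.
-2.665

axis z_4 = (-0.0000,-0.5000,-0.8660); lever o_n−o_4 = (4.6160,-2.0580,1.7655)
cross product → J_v[:, 4] = (-2.6651,-3.9976,2.3080)
J_ω[:, 4] = z_4
entry J[0][4] = -2.6651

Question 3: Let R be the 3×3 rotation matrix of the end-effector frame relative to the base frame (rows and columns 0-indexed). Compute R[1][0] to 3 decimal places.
-0.125

End-effector x-axis (col 0 of R) = (0.7500,-0.1250,0.6495)
R[1][0] = -0.1250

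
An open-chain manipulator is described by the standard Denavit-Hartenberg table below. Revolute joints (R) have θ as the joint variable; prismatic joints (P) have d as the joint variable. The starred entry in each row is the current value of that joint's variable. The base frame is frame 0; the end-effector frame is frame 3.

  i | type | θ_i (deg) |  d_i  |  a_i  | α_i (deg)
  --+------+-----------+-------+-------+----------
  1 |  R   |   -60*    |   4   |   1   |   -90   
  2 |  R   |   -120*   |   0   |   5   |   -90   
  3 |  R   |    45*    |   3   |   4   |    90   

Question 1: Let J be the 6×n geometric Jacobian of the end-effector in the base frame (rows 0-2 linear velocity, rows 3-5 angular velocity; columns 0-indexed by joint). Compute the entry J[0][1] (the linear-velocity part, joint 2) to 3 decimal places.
4.140

axis z_1 = (0.8660,0.5000,0.0000); lever o_n−o_1 = (-3.1076,-0.2744,8.2796)
cross product → J_v[:, 1] = (4.1398,-7.1704,1.3161)
J_ω[:, 1] = z_1
entry J[0][1] = 4.1398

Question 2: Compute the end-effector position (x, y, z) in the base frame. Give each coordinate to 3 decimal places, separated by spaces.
-2.608 -1.140 12.280

after link 1: o_1 = (0.5000, -0.8660, 4.0000)
after link 2: o_2 = (-0.7500, 1.2990, 8.3301)
after link 3: o_3 = (-2.6076, -1.1404, 12.2796)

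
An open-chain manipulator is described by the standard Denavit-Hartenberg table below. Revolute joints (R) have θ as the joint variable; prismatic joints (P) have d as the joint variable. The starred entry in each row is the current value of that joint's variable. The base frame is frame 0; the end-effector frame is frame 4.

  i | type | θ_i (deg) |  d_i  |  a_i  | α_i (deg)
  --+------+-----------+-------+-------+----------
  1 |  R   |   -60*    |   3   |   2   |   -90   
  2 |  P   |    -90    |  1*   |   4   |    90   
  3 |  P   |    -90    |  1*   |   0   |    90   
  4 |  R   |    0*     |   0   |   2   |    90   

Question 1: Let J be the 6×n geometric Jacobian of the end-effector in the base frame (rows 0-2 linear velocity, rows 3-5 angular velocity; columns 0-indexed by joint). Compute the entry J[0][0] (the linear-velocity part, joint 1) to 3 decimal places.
axis z_0 = ẑ; lever o_n−o_0 = (-0.3660,-1.3660,7.0000)
cross product → J_v[:, 0] = (1.3660,-0.3660,0.0000)
J_ω[:, 0] = z_0
entry J[0][0] = 1.3660

1.366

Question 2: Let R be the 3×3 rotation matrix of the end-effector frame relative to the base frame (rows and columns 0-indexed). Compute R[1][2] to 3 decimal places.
-0.866

End-effector z-axis (col 2 of R) = (0.5000,-0.8660,-0.0000)
R[1][2] = -0.8660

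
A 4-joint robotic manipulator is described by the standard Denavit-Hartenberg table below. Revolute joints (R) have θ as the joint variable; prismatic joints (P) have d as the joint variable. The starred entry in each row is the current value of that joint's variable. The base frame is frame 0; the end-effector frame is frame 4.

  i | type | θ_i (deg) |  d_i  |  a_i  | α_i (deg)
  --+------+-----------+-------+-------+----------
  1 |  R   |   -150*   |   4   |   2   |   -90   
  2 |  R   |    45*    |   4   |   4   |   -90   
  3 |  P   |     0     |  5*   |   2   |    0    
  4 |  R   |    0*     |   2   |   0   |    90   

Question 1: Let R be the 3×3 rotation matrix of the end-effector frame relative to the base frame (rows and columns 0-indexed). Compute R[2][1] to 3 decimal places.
End-effector y-axis (col 1 of R) = (0.6124,0.3536,-0.7071)
R[2][1] = -0.7071

-0.707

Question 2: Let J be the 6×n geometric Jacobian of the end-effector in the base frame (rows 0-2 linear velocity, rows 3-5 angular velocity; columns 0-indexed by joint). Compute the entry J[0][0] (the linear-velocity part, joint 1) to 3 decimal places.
4.111

axis z_0 = ẑ; lever o_n−o_0 = (0.8803,-4.1105,-5.1924)
cross product → J_v[:, 0] = (4.1105,0.8803,-0.0000)
J_ω[:, 0] = z_0
entry J[0][0] = 4.1105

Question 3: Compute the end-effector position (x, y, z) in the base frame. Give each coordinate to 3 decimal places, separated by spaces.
after link 1: o_1 = (-1.7321, -1.0000, 4.0000)
after link 2: o_2 = (-2.1815, -5.8783, 1.1716)
after link 3: o_3 = (-0.3444, -4.8177, -3.7782)
after link 4: o_4 = (0.8803, -4.1105, -5.1924)

0.880 -4.111 -5.192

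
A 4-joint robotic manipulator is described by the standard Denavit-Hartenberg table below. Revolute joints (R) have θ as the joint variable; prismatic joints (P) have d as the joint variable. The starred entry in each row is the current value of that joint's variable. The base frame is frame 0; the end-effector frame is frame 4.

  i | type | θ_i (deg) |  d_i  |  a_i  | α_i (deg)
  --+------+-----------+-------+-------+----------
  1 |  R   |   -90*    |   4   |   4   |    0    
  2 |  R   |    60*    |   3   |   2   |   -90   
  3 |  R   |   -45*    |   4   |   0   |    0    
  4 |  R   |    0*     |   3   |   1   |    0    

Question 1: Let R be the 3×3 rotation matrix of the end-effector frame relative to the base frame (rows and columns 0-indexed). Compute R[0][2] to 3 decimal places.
0.500

End-effector z-axis (col 2 of R) = (0.5000,0.8660,0.0000)
R[0][2] = 0.5000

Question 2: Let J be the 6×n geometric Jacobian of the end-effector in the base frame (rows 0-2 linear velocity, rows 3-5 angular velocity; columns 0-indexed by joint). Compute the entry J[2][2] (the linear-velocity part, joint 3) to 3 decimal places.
axis z_2 = (0.5000,0.8660,0.0000); lever o_n−o_2 = (4.1124,5.7086,0.7071)
cross product → J_v[:, 2] = (0.6124,-0.3536,-0.7071)
J_ω[:, 2] = z_2
entry J[2][2] = -0.7071

-0.707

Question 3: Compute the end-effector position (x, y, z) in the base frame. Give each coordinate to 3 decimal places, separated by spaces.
5.844 0.709 7.707

after link 1: o_1 = (0.0000, -4.0000, 4.0000)
after link 2: o_2 = (1.7321, -5.0000, 7.0000)
after link 3: o_3 = (3.7321, -1.5359, 7.0000)
after link 4: o_4 = (5.8444, 0.7086, 7.7071)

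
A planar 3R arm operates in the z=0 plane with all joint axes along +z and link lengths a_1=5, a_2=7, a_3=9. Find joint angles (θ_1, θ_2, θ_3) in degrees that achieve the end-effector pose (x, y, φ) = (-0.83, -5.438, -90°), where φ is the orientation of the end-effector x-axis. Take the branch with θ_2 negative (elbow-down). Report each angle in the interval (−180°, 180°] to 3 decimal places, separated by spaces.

-149.998 -150.002 -150.000

wrist centre = target − a_3·(cos φ, sin φ) = (-0.8300, 3.5620)
cos θ_2 = (13.3767−5²−7²)/(2·5·7) = -0.8660; θ_2 = -150.0024° (elbow-down)
β = atan2(3.5620,-0.8300) = 103.1167°; ψ = atan2(-3.4997,-1.0623) = -106.8853°
θ_1 = β − ψ = 210.0021°
θ_3 = φ − θ_1 − θ_2 = -149.9997° (wrapped to (-180°,180°])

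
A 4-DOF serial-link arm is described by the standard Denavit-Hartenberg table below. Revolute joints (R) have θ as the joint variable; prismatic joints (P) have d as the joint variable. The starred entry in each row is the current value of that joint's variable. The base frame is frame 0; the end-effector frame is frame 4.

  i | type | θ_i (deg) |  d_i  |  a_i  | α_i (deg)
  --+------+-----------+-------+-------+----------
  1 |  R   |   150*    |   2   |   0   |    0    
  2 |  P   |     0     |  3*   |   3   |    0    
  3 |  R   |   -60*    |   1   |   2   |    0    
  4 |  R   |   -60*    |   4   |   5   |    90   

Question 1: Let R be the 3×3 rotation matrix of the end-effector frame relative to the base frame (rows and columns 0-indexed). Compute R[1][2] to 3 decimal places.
-0.866

End-effector z-axis (col 2 of R) = (0.5000,-0.8660,0.0000)
R[1][2] = -0.8660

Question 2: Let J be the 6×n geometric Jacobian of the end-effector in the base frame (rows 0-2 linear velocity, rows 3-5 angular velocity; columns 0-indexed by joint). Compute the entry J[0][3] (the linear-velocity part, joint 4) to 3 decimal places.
-2.500

axis z_3 = (0.0000,0.0000,1.0000); lever o_n−o_3 = (4.3301,2.5000,4.0000)
cross product → J_v[:, 3] = (-2.5000,4.3301,0.0000)
J_ω[:, 3] = z_3
entry J[0][3] = -2.5000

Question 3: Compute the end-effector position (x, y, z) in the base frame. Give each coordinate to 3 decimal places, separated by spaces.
1.732 6.000 10.000

after link 1: o_1 = (0.0000, 0.0000, 2.0000)
after link 2: o_2 = (-2.5981, 1.5000, 5.0000)
after link 3: o_3 = (-2.5981, 3.5000, 6.0000)
after link 4: o_4 = (1.7321, 6.0000, 10.0000)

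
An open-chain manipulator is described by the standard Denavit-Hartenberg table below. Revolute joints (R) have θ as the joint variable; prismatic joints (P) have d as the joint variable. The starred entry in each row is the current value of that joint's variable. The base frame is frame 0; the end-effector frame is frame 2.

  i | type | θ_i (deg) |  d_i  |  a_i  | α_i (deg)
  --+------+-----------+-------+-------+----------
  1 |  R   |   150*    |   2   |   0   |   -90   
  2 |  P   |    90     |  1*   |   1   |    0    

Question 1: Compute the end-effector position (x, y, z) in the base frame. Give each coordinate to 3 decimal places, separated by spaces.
after link 1: o_1 = (0.0000, 0.0000, 2.0000)
after link 2: o_2 = (-0.5000, -0.8660, 1.0000)

-0.500 -0.866 1.000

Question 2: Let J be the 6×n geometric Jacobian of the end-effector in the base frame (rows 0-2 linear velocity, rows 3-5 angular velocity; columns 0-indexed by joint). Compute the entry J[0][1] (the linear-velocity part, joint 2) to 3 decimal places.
prismatic axis z_1 = (-0.5000,-0.8660,0.0000)
J_v[:, 1] = z_1; J_ω[:, 1] = (0,0,0)
entry J[0][1] = -0.5000

-0.500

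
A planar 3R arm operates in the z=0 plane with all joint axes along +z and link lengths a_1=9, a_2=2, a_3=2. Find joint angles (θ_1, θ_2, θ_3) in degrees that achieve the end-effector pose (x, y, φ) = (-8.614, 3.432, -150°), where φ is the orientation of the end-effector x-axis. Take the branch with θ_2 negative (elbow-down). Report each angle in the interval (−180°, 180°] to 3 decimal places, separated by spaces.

wrist centre = target − a_3·(cos φ, sin φ) = (-6.8819, 4.4320)
cos θ_2 = (67.0038−9²−2²)/(2·9·2) = -0.4999; θ_2 = -119.9929° (elbow-down)
β = atan2(4.4320,-6.8819) = 147.2183°; ψ = atan2(-1.7322,8.0002) = -12.2169°
θ_1 = β − ψ = 159.4352°
θ_3 = φ − θ_1 − θ_2 = 170.5577° (wrapped to (-180°,180°])

159.435 -119.993 170.558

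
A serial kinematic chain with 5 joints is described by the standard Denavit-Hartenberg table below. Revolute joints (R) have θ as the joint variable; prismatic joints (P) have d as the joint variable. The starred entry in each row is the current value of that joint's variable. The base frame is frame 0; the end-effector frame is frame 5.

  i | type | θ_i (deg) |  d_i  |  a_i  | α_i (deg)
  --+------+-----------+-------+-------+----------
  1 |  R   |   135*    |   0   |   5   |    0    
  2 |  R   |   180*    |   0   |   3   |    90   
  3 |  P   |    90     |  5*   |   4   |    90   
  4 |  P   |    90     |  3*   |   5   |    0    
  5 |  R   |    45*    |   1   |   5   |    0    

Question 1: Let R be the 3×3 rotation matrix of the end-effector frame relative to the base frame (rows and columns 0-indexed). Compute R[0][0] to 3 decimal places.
End-effector x-axis (col 0 of R) = (-0.5000,-0.5000,-0.7071)
R[0][0] = -0.5000

-0.500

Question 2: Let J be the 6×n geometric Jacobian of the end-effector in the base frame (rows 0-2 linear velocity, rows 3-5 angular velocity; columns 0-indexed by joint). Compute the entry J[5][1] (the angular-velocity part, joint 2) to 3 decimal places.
axis z_1 = (0.0000,0.0000,1.0000); lever o_n−o_1 = (-4.6213,-14.5208,0.4645)
cross product → J_v[:, 1] = (14.5208,-4.6213,0.0000)
J_ω[:, 1] = z_1
entry J[5][1] = 1.0000

1.000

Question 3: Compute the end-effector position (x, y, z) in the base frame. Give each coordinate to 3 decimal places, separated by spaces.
-8.157 -10.985 0.464

after link 1: o_1 = (-3.5355, 3.5355, 0.0000)
after link 2: o_2 = (-1.4142, 1.4142, 0.0000)
after link 3: o_3 = (-4.9497, -2.1213, 4.0000)
after link 4: o_4 = (-6.3640, -7.7782, 4.0000)
after link 5: o_5 = (-8.1569, -10.9853, 0.4645)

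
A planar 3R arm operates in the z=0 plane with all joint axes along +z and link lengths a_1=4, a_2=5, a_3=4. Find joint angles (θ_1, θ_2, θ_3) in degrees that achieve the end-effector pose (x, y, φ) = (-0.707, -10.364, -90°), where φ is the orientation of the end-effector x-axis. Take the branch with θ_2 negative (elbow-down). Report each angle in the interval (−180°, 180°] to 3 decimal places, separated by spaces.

wrist centre = target − a_3·(cos φ, sin φ) = (-0.7070, -6.3640)
cos θ_2 = (41.0003−4²−5²)/(2·4·5) = 0.0000; θ_2 = -89.9995° (elbow-down)
β = atan2(-6.3640,-0.7070) = -96.3392°; ψ = atan2(-5.0000,4.0000) = -51.3399°
θ_1 = β − ψ = -44.9993°
θ_3 = φ − θ_1 − θ_2 = 44.9988° (wrapped to (-180°,180°])

-44.999 -90.000 44.999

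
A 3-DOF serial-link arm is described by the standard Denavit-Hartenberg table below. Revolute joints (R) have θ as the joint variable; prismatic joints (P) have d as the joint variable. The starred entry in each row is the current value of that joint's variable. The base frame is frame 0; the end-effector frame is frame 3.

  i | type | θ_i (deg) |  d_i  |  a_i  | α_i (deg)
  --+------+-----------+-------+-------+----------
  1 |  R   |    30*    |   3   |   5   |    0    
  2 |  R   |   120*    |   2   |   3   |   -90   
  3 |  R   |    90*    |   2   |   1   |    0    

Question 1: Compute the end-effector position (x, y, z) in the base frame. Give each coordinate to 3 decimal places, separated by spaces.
0.732 2.268 4.000

after link 1: o_1 = (4.3301, 2.5000, 3.0000)
after link 2: o_2 = (1.7321, 4.0000, 5.0000)
after link 3: o_3 = (0.7321, 2.2679, 4.0000)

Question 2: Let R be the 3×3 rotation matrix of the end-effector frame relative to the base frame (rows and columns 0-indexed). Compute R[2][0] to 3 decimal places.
-1.000

End-effector x-axis (col 0 of R) = (-0.0000,-0.0000,-1.0000)
R[2][0] = -1.0000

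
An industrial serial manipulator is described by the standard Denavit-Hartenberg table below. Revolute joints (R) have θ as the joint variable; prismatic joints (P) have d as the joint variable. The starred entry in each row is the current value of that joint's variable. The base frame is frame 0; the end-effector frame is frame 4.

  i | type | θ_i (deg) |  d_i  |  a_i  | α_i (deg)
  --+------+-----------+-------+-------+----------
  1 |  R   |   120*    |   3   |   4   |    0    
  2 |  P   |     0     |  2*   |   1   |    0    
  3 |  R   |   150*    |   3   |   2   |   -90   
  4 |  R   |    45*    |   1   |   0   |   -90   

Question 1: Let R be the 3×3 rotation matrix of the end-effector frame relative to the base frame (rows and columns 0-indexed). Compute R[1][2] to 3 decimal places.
End-effector z-axis (col 2 of R) = (0.0000,0.7071,-0.7071)
R[1][2] = 0.7071

0.707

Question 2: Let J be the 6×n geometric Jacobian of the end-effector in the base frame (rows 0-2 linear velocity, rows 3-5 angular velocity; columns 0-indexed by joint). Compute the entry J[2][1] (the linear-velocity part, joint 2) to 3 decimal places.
1.000

prismatic axis z_1 = (0.0000,0.0000,1.0000)
J_v[:, 1] = z_1; J_ω[:, 1] = (0,0,0)
entry J[2][1] = 1.0000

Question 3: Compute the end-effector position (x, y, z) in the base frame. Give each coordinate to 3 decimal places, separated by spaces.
after link 1: o_1 = (-2.0000, 3.4641, 3.0000)
after link 2: o_2 = (-2.5000, 4.3301, 5.0000)
after link 3: o_3 = (-2.5000, 2.3301, 8.0000)
after link 4: o_4 = (-1.5000, 2.3301, 8.0000)

-1.500 2.330 8.000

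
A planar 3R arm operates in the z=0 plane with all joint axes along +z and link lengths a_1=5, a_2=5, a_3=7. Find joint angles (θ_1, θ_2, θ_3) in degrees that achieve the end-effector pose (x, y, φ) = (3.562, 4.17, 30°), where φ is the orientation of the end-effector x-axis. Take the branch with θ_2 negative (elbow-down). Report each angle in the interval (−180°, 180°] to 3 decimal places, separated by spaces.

wrist centre = target − a_3·(cos φ, sin φ) = (-2.5002, 0.6700)
cos θ_2 = (6.6998−5²−5²)/(2·5·5) = -0.8660; θ_2 = -149.9976° (elbow-down)
β = atan2(0.6700,-2.5002) = 164.9983°; ψ = atan2(-2.5002,0.6700) = -74.9988°
θ_1 = β − ψ = 239.9971°
θ_3 = φ − θ_1 − θ_2 = -59.9995° (wrapped to (-180°,180°])

-120.003 -149.998 -60.000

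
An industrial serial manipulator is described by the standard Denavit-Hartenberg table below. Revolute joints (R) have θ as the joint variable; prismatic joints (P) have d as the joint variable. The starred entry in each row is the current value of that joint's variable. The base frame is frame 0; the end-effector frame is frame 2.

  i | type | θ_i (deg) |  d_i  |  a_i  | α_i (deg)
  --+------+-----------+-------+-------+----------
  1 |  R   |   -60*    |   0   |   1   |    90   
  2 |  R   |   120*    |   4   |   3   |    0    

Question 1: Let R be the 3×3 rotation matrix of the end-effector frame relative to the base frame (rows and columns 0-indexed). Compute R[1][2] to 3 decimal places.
End-effector z-axis (col 2 of R) = (-0.8660,-0.5000,0.0000)
R[1][2] = -0.5000

-0.500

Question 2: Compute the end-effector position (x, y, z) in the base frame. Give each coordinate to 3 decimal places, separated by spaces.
-3.714 -1.567 2.598

after link 1: o_1 = (0.5000, -0.8660, 0.0000)
after link 2: o_2 = (-3.7141, -1.5670, 2.5981)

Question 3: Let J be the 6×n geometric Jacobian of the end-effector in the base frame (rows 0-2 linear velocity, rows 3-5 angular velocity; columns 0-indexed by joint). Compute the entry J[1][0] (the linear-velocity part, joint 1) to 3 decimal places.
-3.714

axis z_0 = ẑ; lever o_n−o_0 = (-3.7141,-1.5670,2.5981)
cross product → J_v[:, 0] = (1.5670,-3.7141,0.0000)
J_ω[:, 0] = z_0
entry J[1][0] = -3.7141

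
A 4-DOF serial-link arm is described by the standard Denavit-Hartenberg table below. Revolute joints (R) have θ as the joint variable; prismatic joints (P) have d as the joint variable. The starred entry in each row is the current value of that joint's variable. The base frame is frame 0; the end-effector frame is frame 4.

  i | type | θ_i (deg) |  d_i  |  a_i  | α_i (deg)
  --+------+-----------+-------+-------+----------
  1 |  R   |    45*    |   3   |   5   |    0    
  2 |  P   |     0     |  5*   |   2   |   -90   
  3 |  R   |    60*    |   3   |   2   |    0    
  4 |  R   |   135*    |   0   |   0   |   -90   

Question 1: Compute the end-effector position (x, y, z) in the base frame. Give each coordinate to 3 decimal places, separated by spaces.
3.536 7.778 6.268

after link 1: o_1 = (3.5355, 3.5355, 3.0000)
after link 2: o_2 = (4.9497, 4.9497, 8.0000)
after link 3: o_3 = (3.5355, 7.7782, 6.2679)
after link 4: o_4 = (3.5355, 7.7782, 6.2679)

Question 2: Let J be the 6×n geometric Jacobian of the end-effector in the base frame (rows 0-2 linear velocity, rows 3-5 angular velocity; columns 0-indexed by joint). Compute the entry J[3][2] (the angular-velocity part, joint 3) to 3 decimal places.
axis z_2 = (-0.7071,0.7071,0.0000); lever o_n−o_2 = (-1.4142,2.8284,-1.7321)
cross product → J_v[:, 2] = (-1.2247,-1.2247,-1.0000)
J_ω[:, 2] = z_2
entry J[3][2] = -0.7071

-0.707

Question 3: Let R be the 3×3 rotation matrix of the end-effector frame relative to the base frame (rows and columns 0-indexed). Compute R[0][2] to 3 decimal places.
End-effector z-axis (col 2 of R) = (0.1830,0.1830,0.9659)
R[0][2] = 0.1830

0.183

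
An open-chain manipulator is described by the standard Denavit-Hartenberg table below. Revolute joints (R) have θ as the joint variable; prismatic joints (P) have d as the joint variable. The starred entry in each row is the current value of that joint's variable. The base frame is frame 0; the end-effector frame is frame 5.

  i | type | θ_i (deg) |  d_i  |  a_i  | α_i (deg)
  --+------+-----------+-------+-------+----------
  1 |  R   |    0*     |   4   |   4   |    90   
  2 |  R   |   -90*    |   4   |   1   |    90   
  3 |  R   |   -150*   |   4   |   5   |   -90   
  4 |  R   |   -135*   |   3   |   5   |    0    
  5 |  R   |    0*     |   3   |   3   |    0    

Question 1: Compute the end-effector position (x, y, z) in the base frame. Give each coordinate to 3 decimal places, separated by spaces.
-5.657 0.868 -0.569

after link 1: o_1 = (4.0000, 0.0000, 4.0000)
after link 2: o_2 = (4.0000, -4.0000, 3.0000)
after link 3: o_3 = (-0.0000, -1.5000, 7.3301)
after link 4: o_4 = (-3.5355, -0.6697, 2.7683)
after link 5: o_5 = (-5.6569, 0.8677, -0.5689)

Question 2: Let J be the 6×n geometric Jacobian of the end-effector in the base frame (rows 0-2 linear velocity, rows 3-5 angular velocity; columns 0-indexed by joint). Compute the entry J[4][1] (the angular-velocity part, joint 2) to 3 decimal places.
axis z_1 = (0.0000,-1.0000,0.0000); lever o_n−o_1 = (-9.6569,0.8677,-4.5689)
cross product → J_v[:, 1] = (4.5689,-0.0000,-9.6569)
J_ω[:, 1] = z_1
entry J[4][1] = -1.0000

-1.000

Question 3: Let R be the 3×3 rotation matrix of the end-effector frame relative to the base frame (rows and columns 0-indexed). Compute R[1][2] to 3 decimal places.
0.866

End-effector z-axis (col 2 of R) = (-0.0000,0.8660,-0.5000)
R[1][2] = 0.8660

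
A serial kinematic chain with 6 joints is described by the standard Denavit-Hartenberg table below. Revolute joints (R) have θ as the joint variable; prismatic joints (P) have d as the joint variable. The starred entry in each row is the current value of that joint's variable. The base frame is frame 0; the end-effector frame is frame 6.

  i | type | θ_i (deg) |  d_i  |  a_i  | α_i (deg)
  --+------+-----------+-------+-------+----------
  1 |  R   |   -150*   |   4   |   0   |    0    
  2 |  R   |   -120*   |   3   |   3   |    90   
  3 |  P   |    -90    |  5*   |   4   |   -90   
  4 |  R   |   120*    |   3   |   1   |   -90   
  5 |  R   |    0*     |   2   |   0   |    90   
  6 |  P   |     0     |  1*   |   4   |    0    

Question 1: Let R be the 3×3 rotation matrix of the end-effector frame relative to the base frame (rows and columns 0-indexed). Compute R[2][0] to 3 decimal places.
0.500

End-effector x-axis (col 0 of R) = (-0.8660,-0.0000,0.5000)
R[2][0] = 0.5000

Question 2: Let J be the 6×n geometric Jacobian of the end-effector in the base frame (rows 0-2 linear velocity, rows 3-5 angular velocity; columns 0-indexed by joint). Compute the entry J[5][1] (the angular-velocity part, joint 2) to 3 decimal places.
axis z_1 = (0.0000,0.0000,1.0000); lever o_n−o_1 = (1.6699,7.0000,3.2321)
cross product → J_v[:, 1] = (-7.0000,1.6699,0.0000)
J_ω[:, 1] = z_1
entry J[5][1] = 1.0000

1.000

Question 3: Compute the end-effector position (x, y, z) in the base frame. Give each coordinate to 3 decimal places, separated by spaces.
after link 1: o_1 = (0.0000, 0.0000, 4.0000)
after link 2: o_2 = (-0.0000, 3.0000, 7.0000)
after link 3: o_3 = (5.0000, 3.0000, 3.0000)
after link 4: o_4 = (4.1340, 6.0000, 3.5000)
after link 5: o_5 = (5.1340, 6.0000, 5.2321)
after link 6: o_6 = (1.6699, 7.0000, 7.2321)

1.670 7.000 7.232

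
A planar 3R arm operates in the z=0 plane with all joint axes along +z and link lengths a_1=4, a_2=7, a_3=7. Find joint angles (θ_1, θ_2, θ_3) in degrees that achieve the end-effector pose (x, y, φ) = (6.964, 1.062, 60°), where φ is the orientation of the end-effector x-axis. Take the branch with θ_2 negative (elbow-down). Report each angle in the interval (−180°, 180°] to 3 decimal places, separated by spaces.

29.997 -119.999 150.002

wrist centre = target − a_3·(cos φ, sin φ) = (3.4640, -5.0002)
cos θ_2 = (37.0011−4²−7²)/(2·4·7) = -0.5000; θ_2 = -119.9987° (elbow-down)
β = atan2(-5.0002,3.4640) = -55.2867°; ψ = atan2(-6.0623,0.5001) = -85.2838°
θ_1 = β − ψ = 29.9971°
θ_3 = φ − θ_1 − θ_2 = 150.0017° (wrapped to (-180°,180°])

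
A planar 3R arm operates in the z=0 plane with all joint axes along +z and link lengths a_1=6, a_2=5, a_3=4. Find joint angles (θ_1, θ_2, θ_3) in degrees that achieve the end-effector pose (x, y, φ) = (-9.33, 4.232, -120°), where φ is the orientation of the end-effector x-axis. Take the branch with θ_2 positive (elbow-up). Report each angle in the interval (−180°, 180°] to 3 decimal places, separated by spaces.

119.997 30.005 89.998

wrist centre = target − a_3·(cos φ, sin φ) = (-7.3300, 7.6961)
cos θ_2 = (112.9589−6²−5²)/(2·6·5) = 0.8660; θ_2 = 30.0050° (elbow-up)
β = atan2(7.6961,-7.3300) = 133.6043°; ψ = atan2(2.5004,10.3299) = 13.6069°
θ_1 = β − ψ = 119.9974°
θ_3 = φ − θ_1 − θ_2 = 89.9975° (wrapped to (-180°,180°])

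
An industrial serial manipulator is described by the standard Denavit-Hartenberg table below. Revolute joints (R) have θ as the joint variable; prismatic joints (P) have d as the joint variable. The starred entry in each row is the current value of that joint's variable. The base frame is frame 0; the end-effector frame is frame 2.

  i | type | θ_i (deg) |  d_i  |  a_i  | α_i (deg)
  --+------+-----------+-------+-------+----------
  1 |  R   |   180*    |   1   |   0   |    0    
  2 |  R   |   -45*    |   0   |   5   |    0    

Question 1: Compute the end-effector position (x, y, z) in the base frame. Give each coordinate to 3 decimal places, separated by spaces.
after link 1: o_1 = (0.0000, 0.0000, 1.0000)
after link 2: o_2 = (-3.5355, 3.5355, 1.0000)

-3.536 3.536 1.000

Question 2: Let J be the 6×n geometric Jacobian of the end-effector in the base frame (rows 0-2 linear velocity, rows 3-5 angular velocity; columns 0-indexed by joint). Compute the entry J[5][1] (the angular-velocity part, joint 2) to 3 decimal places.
1.000

axis z_1 = (0.0000,0.0000,1.0000); lever o_n−o_1 = (-3.5355,3.5355,0.0000)
cross product → J_v[:, 1] = (-3.5355,-3.5355,0.0000)
J_ω[:, 1] = z_1
entry J[5][1] = 1.0000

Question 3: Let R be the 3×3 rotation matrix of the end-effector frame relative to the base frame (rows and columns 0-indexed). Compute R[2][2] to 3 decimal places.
End-effector z-axis (col 2 of R) = (0.0000,0.0000,1.0000)
R[2][2] = 1.0000

1.000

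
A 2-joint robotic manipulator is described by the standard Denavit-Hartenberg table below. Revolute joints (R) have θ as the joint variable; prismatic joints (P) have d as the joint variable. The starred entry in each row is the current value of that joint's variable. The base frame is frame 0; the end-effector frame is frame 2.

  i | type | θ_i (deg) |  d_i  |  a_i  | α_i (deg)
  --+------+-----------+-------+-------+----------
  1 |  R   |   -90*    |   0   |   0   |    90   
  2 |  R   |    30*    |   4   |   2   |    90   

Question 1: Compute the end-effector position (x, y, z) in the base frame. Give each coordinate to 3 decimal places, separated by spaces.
after link 1: o_1 = (0.0000, 0.0000, 0.0000)
after link 2: o_2 = (-4.0000, -1.7321, 1.0000)

-4.000 -1.732 1.000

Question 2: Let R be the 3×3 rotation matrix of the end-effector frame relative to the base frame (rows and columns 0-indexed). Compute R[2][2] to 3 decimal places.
-0.866

End-effector z-axis (col 2 of R) = (-0.0000,-0.5000,-0.8660)
R[2][2] = -0.8660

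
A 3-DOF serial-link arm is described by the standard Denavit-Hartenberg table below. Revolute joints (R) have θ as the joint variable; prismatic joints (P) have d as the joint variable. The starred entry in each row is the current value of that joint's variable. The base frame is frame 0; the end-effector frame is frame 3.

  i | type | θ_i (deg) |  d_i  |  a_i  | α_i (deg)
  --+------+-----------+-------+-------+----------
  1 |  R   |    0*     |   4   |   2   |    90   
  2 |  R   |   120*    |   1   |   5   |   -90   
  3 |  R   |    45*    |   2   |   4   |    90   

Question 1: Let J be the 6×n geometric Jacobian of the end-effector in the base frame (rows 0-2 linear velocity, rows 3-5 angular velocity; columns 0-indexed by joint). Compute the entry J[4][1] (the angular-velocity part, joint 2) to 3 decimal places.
axis z_1 = (0.0000,-1.0000,0.0000); lever o_n−o_1 = (-5.6463,1.8284,5.7796)
cross product → J_v[:, 1] = (-5.7796,-0.0000,-5.6463)
J_ω[:, 1] = z_1
entry J[4][1] = -1.0000

-1.000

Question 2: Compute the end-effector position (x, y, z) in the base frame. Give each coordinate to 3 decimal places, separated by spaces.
after link 1: o_1 = (2.0000, 0.0000, 4.0000)
after link 2: o_2 = (-0.5000, -1.0000, 8.3301)
after link 3: o_3 = (-3.6463, 1.8284, 9.7796)

-3.646 1.828 9.780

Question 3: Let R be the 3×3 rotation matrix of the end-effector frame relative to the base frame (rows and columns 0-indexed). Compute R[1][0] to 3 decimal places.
End-effector x-axis (col 0 of R) = (-0.3536,0.7071,0.6124)
R[1][0] = 0.7071

0.707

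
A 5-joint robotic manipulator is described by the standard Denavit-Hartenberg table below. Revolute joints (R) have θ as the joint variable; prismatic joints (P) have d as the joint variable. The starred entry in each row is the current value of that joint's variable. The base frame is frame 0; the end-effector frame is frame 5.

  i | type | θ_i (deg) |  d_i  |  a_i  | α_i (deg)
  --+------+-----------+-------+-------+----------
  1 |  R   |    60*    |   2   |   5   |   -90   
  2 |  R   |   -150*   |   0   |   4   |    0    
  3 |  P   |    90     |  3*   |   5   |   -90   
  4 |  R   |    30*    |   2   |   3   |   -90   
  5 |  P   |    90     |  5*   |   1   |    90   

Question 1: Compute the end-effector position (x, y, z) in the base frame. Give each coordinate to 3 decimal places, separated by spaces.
4.926 2.873 7.915

after link 1: o_1 = (2.5000, 4.3301, 2.0000)
after link 2: o_2 = (0.7679, 1.3301, 4.0000)
after link 3: o_3 = (-0.5801, 4.9952, 8.3301)
after link 4: o_4 = (2.2345, 6.8702, 9.5801)
after link 5: o_5 = (4.9264, 2.8726, 7.9151)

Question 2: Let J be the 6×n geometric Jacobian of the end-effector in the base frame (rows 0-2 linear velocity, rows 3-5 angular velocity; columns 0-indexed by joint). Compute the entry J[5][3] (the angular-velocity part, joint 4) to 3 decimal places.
-0.500

axis z_3 = (0.4330,0.7500,-0.5000); lever o_n−o_3 = (5.5066,-2.1226,-0.4151)
cross product → J_v[:, 3] = (-1.3726,-2.5736,-5.0490)
J_ω[:, 3] = z_3
entry J[5][3] = -0.5000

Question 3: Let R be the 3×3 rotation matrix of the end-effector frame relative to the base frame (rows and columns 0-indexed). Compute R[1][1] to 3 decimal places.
-0.650

End-effector y-axis (col 1 of R) = (0.6250,-0.6495,-0.4330)
R[1][1] = -0.6495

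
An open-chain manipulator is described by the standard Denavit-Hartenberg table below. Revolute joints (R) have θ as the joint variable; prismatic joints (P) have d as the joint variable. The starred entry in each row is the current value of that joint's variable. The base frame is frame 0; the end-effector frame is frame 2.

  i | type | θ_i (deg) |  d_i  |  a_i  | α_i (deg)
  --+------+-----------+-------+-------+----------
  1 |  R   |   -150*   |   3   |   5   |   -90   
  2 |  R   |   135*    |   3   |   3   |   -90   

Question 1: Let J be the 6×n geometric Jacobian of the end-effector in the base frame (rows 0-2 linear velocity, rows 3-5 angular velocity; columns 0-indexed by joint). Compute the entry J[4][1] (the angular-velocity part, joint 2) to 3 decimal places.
-0.866

axis z_1 = (0.5000,-0.8660,0.0000); lever o_n−o_1 = (3.3371,-1.5374,-2.1213)
cross product → J_v[:, 1] = (1.8371,1.0607,2.1213)
J_ω[:, 1] = z_1
entry J[4][1] = -0.8660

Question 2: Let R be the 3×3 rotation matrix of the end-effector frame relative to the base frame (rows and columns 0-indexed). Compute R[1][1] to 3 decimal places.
0.866

End-effector y-axis (col 1 of R) = (-0.5000,0.8660,-0.0000)
R[1][1] = 0.8660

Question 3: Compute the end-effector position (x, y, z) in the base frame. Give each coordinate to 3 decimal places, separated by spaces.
after link 1: o_1 = (-4.3301, -2.5000, 3.0000)
after link 2: o_2 = (-0.9930, -4.0374, 0.8787)

-0.993 -4.037 0.879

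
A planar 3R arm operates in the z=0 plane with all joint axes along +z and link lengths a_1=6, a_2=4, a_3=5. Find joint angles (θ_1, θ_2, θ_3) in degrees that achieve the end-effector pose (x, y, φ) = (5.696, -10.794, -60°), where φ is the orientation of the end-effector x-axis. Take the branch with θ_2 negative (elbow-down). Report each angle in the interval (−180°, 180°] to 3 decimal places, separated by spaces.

-29.999 -90.005 60.004

wrist centre = target − a_3·(cos φ, sin φ) = (3.1960, -6.4639)
cos θ_2 = (51.9961−6²−4²)/(2·6·4) = -0.0001; θ_2 = -90.0047° (elbow-down)
β = atan2(-6.4639,3.1960) = -63.6903°; ψ = atan2(-4.0000,5.9997) = -33.6915°
θ_1 = β − ψ = -29.9988°
θ_3 = φ − θ_1 − θ_2 = 60.0035° (wrapped to (-180°,180°])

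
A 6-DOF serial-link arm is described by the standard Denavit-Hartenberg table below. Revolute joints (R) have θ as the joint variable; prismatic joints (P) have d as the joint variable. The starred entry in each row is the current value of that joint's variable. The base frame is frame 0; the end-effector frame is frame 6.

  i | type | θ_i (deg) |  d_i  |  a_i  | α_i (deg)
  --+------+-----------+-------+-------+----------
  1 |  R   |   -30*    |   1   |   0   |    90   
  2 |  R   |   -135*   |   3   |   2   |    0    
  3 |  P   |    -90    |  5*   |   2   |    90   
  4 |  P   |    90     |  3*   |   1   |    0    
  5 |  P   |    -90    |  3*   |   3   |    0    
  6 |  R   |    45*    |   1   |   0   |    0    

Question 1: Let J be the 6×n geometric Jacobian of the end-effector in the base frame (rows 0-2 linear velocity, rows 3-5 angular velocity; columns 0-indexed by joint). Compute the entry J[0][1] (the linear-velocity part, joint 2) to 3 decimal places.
axis z_1 = (-0.5000,-0.8660,0.0000); lever o_n−o_1 = (-4.5000,-7.7942,7.0711)
cross product → J_v[:, 1] = (-6.1237,3.5355,-0.0000)
J_ω[:, 1] = z_1
entry J[0][1] = -6.1237

-6.124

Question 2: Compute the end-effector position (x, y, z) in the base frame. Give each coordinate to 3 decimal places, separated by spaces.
-4.500 -7.794 8.071

after link 1: o_1 = (0.0000, 0.0000, 1.0000)
after link 2: o_2 = (-2.7247, -1.8910, -0.4142)
after link 3: o_3 = (-6.4495, -5.5140, 1.0000)
after link 4: o_4 = (-5.1124, -7.4407, 3.1213)
after link 5: o_5 = (-5.1124, -7.4407, 7.3640)
after link 6: o_6 = (-4.5000, -7.7942, 8.0711)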